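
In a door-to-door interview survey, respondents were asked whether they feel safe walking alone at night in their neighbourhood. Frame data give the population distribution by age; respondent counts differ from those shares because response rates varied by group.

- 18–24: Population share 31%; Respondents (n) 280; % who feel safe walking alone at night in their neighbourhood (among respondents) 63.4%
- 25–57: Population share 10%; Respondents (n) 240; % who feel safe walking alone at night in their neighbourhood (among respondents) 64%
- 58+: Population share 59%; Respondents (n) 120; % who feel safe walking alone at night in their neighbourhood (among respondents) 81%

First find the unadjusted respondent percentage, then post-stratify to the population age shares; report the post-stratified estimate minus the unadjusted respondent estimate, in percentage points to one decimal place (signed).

+6.9 percentage points

Naive respondent-only estimate (weights = respondent counts):
  (280/640)×63.4 + (240/640)×64 + (120/640)×81 = 66.925%
Reweighting by population age shares:
  0.31×63.4 + 0.1×64 + 0.59×81 = 73.844%
Difference = 73.844 − 66.925 = 6.919 pp.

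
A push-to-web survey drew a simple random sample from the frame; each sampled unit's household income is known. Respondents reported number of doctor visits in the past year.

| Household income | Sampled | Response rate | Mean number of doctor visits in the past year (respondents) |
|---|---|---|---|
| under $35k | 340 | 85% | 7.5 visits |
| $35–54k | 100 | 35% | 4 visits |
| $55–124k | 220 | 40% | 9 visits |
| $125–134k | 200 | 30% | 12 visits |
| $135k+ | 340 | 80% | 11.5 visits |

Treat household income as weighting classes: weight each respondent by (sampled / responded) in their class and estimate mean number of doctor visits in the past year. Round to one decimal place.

9.4

Each respondent's weight = sampled/responded in their class; summing within a class gives n_sampled, so:
  under $35k: 340 × 7.5 = 2550
  $35–54k: 100 × 4 = 400
  $55–124k: 220 × 9 = 1980
  $125–134k: 200 × 12 = 2400
  $135k+: 340 × 11.5 = 3910
Adjusted estimate = 11,240 / 1,200 = 9.36667 → 9.4.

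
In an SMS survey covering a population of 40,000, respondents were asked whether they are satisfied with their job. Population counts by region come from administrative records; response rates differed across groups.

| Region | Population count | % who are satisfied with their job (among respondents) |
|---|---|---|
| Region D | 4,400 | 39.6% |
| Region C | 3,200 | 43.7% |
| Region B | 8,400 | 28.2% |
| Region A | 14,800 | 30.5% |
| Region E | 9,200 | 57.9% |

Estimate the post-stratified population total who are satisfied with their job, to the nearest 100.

15,400

Each cell contributes its population count × the respondent rate:
  Region D: 4,400 × 39.6% = 1742.4
  Region C: 3,200 × 43.7% = 1398.4
  Region B: 8,400 × 28.2% = 2368.8
  Region A: 14,800 × 30.5% = 4514
  Region E: 9,200 × 57.9% = 5326.8
Estimated total = 15350.4 → 15,400.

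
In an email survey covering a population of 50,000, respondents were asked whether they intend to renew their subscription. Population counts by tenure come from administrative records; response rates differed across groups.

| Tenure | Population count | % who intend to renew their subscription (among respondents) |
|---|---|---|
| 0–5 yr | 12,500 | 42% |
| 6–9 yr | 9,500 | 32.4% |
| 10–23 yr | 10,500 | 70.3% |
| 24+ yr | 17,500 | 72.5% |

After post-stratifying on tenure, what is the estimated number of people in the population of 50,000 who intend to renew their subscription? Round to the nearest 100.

Apply each group's respondent rate to its population count:
  0–5 yr: 12,500 × 42% = 5250
  6–9 yr: 9,500 × 32.4% = 3078
  10–23 yr: 10,500 × 70.3% = 7381.5
  24+ yr: 17,500 × 72.5% = 12687.5
Estimated total = 28,397 → 28,400.

28,400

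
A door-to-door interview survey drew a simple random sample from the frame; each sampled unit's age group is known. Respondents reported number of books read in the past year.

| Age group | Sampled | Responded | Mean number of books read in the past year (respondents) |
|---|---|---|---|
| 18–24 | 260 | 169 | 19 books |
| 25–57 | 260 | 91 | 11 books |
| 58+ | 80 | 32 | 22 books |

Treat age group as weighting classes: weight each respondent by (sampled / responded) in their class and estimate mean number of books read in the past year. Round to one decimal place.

15.9

Response rates by class: 18–24 169/260 = 65%, 25–57 91/260 = 35%, 58+ 32/80 = 40%.
With weight = n_sampled/n_responded per class, the weighted class total is n_sampled:
  18–24: 260 × 19 = 4940
  25–57: 260 × 11 = 2860
  58+: 80 × 22 = 1760
Adjusted estimate = 9560 / 600 = 15.9333 → 15.9.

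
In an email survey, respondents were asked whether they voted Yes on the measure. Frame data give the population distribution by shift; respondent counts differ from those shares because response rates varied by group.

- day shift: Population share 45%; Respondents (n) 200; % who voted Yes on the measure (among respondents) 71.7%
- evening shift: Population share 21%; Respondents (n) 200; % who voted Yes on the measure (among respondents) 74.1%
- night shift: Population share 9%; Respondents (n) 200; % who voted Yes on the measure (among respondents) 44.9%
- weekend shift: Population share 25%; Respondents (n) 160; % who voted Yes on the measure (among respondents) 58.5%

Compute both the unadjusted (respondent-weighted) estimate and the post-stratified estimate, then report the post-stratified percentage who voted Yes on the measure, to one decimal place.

66.5%

Naive respondent-only estimate (weights = respondent counts):
  (200/760)×71.7 + (200/760)×74.1 + (200/760)×44.9 + (160/760)×58.5 = 62.5%
Post-stratified estimate weights by population shares:
  0.45×71.7 + 0.21×74.1 + 0.09×44.9 + 0.25×58.5 = 66.492%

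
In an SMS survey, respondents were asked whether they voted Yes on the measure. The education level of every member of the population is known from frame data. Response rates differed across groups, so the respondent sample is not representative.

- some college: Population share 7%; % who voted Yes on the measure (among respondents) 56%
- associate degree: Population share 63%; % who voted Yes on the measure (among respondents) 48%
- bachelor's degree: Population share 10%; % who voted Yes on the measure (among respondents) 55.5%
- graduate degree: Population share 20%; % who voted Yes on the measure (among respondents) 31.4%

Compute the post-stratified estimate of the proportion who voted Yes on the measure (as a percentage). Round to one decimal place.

Post-stratification weights by population share, not respondent share:
  some college: 0.07 × 56 = 3.92
  associate degree: 0.63 × 48 = 30.24
  bachelor's degree: 0.1 × 55.5 = 5.55
  graduate degree: 0.2 × 31.4 = 6.28
Post-stratified estimate = 45.99 → 46.0%.

46.0%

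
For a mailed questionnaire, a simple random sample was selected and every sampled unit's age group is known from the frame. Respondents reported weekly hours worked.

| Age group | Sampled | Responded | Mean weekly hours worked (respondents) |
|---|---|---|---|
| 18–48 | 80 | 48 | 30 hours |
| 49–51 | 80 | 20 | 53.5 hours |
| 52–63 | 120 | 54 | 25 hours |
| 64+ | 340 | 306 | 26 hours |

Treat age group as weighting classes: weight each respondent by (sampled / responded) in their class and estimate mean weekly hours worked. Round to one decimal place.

29.9

Response rates by class: 18–48 48/80 = 60%, 49–51 20/80 = 25%, 52–63 54/120 = 45%, 64+ 306/340 = 90%.
Weighting each respondent by the inverse class response rate inflates each class back to its sampled size, so the class weight is n_sampled:
  18–48: 80 × 30 = 2400
  49–51: 80 × 53.5 = 4280
  52–63: 120 × 25 = 3000
  64+: 340 × 26 = 8840
Adjusted estimate = 18,520 / 620 = 29.871 → 29.9.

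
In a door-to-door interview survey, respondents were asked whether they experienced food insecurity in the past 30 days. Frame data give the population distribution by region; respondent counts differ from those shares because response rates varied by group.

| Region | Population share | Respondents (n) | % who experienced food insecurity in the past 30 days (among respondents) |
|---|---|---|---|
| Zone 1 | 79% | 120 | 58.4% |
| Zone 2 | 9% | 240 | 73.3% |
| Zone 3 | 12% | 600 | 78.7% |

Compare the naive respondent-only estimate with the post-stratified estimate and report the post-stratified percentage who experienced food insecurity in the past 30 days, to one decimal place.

62.2%

Naive respondent-only estimate (weights = respondent counts):
  (120/960)×58.4 + (240/960)×73.3 + (600/960)×78.7 = 74.8125%
Post-stratified estimate weights by population shares:
  0.79×58.4 + 0.09×73.3 + 0.12×78.7 = 62.177%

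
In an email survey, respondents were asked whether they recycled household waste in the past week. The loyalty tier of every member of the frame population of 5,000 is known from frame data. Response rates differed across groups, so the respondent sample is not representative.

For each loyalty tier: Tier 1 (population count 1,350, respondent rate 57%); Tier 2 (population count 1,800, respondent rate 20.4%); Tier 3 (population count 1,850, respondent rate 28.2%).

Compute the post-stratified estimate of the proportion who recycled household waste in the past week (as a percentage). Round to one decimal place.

Weight each group's respondent value by its population share:
  Tier 1: (1,350/5,000) × 57 = 15.39
  Tier 2: (1,800/5,000) × 20.4 = 7.344
  Tier 3: (1,850/5,000) × 28.2 = 10.434
Post-stratified estimate = 33.168 → 33.2%.

33.2%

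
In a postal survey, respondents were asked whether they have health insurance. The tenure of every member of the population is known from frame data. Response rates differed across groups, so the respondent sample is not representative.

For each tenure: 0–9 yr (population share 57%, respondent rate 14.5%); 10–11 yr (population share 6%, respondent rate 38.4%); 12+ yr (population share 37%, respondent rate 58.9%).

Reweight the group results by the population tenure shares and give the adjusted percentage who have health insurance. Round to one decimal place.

32.4%

Weight each group's respondent value by its population share:
  0–9 yr: 0.57 × 14.5 = 8.265
  10–11 yr: 0.06 × 38.4 = 2.304
  12+ yr: 0.37 × 58.9 = 21.793
Post-stratified estimate = 32.362 → 32.4%.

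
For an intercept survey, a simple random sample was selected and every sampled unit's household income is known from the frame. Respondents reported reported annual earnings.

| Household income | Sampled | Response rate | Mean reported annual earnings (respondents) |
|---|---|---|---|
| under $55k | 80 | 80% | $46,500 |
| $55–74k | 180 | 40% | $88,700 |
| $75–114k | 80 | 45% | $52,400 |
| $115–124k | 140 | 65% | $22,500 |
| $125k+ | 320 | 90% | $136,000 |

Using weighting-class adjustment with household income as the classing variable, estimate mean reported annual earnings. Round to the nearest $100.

With weight = n_sampled/n_responded per class, the weighted class total is n_sampled:
  under $55k: 80 × 46,500 = 3,720,000
  $55–74k: 180 × 88,700 = 15,966,000
  $75–114k: 80 × 52,400 = 4,192,000
  $115–124k: 140 × 22,500 = 3,150,000
  $125k+: 320 × 136,000 = 43,520,000
Adjusted estimate = 70,548,000 / 800 = 88,185 → $88,200.

$88,200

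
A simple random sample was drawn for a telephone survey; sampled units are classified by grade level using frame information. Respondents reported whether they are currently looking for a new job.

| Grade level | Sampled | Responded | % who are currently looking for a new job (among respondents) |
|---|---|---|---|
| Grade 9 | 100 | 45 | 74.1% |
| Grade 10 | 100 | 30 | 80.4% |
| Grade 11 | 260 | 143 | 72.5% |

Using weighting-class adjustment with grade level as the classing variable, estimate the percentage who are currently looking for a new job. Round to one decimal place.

Response rates by class: Grade 9 45/100 = 45%, Grade 10 30/100 = 30%, Grade 11 143/260 = 55%.
With weight = n_sampled/n_responded per class, the weighted class total is n_sampled:
  Grade 9: 100 × 74.1 = 7410
  Grade 10: 100 × 80.4 = 8040
  Grade 11: 260 × 72.5 = 18,850
Adjusted estimate = 34,300 / 460 = 74.5652 → 74.6%.

74.6%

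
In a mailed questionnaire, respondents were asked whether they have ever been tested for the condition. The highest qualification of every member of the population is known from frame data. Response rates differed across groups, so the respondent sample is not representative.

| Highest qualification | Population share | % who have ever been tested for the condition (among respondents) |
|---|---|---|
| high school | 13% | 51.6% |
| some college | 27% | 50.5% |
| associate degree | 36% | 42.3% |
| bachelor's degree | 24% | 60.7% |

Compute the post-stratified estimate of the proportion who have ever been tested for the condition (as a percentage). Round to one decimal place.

50.1%

Weight each group's respondent value by its population share:
  high school: 0.13 × 51.6 = 6.708
  some college: 0.27 × 50.5 = 13.635
  associate degree: 0.36 × 42.3 = 15.228
  bachelor's degree: 0.24 × 60.7 = 14.568
Post-stratified estimate = 50.139 → 50.1%.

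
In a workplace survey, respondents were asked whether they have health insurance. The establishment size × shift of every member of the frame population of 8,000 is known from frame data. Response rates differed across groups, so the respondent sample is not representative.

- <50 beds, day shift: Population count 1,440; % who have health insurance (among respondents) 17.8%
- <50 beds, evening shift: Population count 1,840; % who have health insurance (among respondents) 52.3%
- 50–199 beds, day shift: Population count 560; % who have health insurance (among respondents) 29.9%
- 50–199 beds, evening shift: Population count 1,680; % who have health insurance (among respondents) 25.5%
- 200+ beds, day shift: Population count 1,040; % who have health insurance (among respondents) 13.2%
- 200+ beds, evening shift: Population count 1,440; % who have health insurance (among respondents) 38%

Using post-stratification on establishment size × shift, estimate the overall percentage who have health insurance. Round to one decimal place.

31.2%

Post-stratification weights by population share, not respondent share:
  <50 beds, day shift: (1,440/8,000) × 17.8 = 3.204
  <50 beds, evening shift: (1,840/8,000) × 52.3 = 12.029
  50–199 beds, day shift: (560/8,000) × 29.9 = 2.093
  50–199 beds, evening shift: (1,680/8,000) × 25.5 = 5.355
  200+ beds, day shift: (1,040/8,000) × 13.2 = 1.716
  200+ beds, evening shift: (1,440/8,000) × 38 = 6.84
Post-stratified estimate = 31.237 → 31.2%.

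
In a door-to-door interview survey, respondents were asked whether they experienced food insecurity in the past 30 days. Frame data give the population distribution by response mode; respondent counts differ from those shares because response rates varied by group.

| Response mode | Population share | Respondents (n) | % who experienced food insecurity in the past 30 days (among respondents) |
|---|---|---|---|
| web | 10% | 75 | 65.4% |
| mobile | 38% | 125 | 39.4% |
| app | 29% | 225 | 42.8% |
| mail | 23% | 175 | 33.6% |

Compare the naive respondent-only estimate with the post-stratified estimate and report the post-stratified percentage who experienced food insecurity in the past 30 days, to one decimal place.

41.7%

Naive respondent-only estimate (weights = respondent counts):
  (75/600)×65.4 + (125/600)×39.4 + (225/600)×42.8 + (175/600)×33.6 = 42.2333%
Post-stratifying to population shares instead:
  0.1×65.4 + 0.38×39.4 + 0.29×42.8 + 0.23×33.6 = 41.652%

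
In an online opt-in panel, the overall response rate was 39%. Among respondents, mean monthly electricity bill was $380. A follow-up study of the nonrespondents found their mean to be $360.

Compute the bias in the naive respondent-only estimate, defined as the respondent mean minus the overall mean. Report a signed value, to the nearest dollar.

Nonresponse fraction = 1 − 0.39 = 0.61.
Bias = (nonresponse fraction) × (respondent mean − nonrespondent mean)
     = 0.61 × (380 − 360) = 0.61 × 20 = 12.2.

+$12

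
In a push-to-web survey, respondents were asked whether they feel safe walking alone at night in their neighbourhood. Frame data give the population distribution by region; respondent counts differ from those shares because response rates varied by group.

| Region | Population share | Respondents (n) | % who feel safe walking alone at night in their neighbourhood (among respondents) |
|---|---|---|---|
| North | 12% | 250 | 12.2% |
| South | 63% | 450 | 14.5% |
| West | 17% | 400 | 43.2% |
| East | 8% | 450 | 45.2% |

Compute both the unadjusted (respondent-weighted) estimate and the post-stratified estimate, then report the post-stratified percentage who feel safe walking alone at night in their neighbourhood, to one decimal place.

21.6%

Naive respondent-only estimate (weights = respondent counts):
  (250/1550)×12.2 + (450/1550)×14.5 + (400/1550)×43.2 + (450/1550)×45.2 = 30.4484%
Reweighting by population region shares:
  0.12×12.2 + 0.63×14.5 + 0.17×43.2 + 0.08×45.2 = 21.559%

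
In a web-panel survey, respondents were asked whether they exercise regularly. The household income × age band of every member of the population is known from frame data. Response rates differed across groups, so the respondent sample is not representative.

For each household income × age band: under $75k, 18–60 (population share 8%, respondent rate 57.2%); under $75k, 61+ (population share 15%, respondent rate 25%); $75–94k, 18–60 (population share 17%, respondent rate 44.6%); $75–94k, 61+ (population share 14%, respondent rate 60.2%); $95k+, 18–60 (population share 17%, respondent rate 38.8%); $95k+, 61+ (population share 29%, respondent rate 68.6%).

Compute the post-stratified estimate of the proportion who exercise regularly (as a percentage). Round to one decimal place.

Weight each group's respondent value by its population share:
  under $75k, 18–60: 0.08 × 57.2 = 4.576
  under $75k, 61+: 0.15 × 25 = 3.75
  $75–94k, 18–60: 0.17 × 44.6 = 7.582
  $75–94k, 61+: 0.14 × 60.2 = 8.428
  $95k+, 18–60: 0.17 × 38.8 = 6.596
  $95k+, 61+: 0.29 × 68.6 = 19.894
Post-stratified estimate = 50.826 → 50.8%.

50.8%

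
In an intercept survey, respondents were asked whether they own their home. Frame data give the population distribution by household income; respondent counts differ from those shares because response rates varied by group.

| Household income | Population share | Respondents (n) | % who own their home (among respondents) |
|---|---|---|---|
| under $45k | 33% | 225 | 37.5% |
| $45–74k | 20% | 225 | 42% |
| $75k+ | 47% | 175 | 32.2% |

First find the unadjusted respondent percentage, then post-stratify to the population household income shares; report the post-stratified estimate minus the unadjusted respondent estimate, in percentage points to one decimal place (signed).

-1.7 percentage points

Unadjusted (pooled respondent) estimate weights by respondent counts:
  (225/625)×37.5 + (225/625)×42 + (175/625)×32.2 = 37.636%
Post-stratifying to population shares instead:
  0.33×37.5 + 0.2×42 + 0.47×32.2 = 35.909%
Difference = 35.909 − 37.636 = -1.727 pp.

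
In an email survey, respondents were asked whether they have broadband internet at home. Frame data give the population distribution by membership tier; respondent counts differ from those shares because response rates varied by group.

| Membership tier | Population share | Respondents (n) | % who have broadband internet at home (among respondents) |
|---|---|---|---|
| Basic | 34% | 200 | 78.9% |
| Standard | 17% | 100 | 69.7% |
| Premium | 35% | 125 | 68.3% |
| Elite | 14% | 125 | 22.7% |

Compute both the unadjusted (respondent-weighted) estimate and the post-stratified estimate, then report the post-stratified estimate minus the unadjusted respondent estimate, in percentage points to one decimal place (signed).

Unadjusted (pooled respondent) estimate weights by respondent counts:
  (200/550)×78.9 + (100/550)×69.7 + (125/550)×68.3 + (125/550)×22.7 = 62.0455%
Post-stratified estimate weights by population shares:
  0.34×78.9 + 0.17×69.7 + 0.35×68.3 + 0.14×22.7 = 65.758%
Difference = 65.758 − 62.0455 = 3.7125 pp.

+3.7 percentage points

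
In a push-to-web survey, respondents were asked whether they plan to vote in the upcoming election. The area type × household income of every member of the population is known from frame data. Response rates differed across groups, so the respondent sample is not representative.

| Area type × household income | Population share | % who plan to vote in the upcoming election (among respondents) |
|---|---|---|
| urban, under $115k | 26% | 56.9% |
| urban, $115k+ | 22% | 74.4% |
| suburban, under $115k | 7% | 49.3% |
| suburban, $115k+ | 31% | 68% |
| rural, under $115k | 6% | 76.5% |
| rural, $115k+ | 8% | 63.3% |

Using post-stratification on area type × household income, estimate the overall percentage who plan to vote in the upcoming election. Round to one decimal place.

65.3%

Weight each group's respondent value by its population share:
  urban, under $115k: 0.26 × 56.9 = 14.794
  urban, $115k+: 0.22 × 74.4 = 16.368
  suburban, under $115k: 0.07 × 49.3 = 3.451
  suburban, $115k+: 0.31 × 68 = 21.08
  rural, under $115k: 0.06 × 76.5 = 4.59
  rural, $115k+: 0.08 × 63.3 = 5.064
Post-stratified estimate = 65.347 → 65.3%.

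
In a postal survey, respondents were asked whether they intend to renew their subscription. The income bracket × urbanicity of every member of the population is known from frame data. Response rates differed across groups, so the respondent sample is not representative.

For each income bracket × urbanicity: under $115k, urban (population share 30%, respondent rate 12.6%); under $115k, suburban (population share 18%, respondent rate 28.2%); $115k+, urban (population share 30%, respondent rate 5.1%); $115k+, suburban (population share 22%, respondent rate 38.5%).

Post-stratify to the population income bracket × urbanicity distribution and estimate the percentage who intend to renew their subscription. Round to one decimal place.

Weight each group's respondent value by its population share:
  under $115k, urban: 0.3 × 12.6 = 3.78
  under $115k, suburban: 0.18 × 28.2 = 5.076
  $115k+, urban: 0.3 × 5.1 = 1.53
  $115k+, suburban: 0.22 × 38.5 = 8.47
Post-stratified estimate = 18.856 → 18.9%.

18.9%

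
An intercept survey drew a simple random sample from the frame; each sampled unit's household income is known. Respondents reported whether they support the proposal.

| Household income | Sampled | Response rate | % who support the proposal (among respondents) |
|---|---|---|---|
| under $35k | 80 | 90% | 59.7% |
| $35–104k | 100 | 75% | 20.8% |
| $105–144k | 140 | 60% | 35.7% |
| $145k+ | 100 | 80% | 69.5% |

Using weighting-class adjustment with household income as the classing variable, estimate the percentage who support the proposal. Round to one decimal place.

Weighting each respondent by the inverse class response rate inflates each class back to its sampled size, so the class weight is n_sampled:
  under $35k: 80 × 59.7 = 4776
  $35–104k: 100 × 20.8 = 2080
  $105–144k: 140 × 35.7 = 4998
  $145k+: 100 × 69.5 = 6950
Adjusted estimate = 18,804 / 420 = 44.7714 → 44.8%.

44.8%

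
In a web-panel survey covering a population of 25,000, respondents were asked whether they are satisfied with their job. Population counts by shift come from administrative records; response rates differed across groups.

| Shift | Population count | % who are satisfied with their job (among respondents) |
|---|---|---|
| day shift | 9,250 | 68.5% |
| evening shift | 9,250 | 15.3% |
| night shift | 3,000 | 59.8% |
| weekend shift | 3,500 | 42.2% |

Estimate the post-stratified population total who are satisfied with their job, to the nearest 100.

11,000

Each cell contributes its population count × the respondent rate:
  day shift: 9,250 × 68.5% = 6336.25
  evening shift: 9,250 × 15.3% = 1415.25
  night shift: 3,000 × 59.8% = 1794
  weekend shift: 3,500 × 42.2% = 1477
Estimated total = 11022.5 → 11,000.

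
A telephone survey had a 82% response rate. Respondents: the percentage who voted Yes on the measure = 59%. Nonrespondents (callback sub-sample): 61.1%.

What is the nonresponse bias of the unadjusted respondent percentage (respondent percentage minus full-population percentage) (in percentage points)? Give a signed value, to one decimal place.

-0.4 percentage points

Nonresponse fraction = 1 − 0.82 = 0.18.
Bias = (nonresponse fraction) × (respondent percentage − nonrespondent percentage)
     = 0.18 × (59 − 61.1) = 0.18 × -2.1 = -0.378.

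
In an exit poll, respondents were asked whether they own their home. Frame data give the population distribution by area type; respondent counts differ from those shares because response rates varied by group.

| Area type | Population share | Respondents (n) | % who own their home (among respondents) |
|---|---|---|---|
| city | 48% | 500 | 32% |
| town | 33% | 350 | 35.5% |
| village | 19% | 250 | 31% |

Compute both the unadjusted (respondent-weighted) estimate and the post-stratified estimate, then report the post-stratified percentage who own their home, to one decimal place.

33.0%

Without adjustment, the pooled respondent share is:
  (500/1100)×32 + (350/1100)×35.5 + (250/1100)×31 = 32.8864%
Reweighting by population area type shares:
  0.48×32 + 0.33×35.5 + 0.19×31 = 32.965%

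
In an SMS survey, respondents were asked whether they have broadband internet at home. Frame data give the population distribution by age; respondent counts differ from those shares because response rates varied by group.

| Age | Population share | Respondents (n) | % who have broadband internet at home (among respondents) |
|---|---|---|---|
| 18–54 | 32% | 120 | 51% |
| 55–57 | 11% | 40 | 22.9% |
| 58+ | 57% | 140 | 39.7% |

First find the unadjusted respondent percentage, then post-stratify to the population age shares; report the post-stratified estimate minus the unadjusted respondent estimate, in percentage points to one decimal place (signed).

Unadjusted (pooled respondent) estimate weights by respondent counts:
  (120/300)×51 + (40/300)×22.9 + (140/300)×39.7 = 41.98%
Post-stratified estimate weights by population shares:
  0.32×51 + 0.11×22.9 + 0.57×39.7 = 41.468%
Difference = 41.468 − 41.98 = -0.512 pp.

-0.5 percentage points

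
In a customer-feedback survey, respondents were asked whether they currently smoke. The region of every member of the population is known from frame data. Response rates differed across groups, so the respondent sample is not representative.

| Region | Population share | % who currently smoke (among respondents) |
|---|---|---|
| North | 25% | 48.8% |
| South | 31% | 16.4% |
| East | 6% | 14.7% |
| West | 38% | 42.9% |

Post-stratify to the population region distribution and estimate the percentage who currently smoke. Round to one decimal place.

Each cell contributes population-share × respondent value:
  North: 0.25 × 48.8 = 12.2
  South: 0.31 × 16.4 = 5.084
  East: 0.06 × 14.7 = 0.882
  West: 0.38 × 42.9 = 16.302
Post-stratified estimate = 34.468 → 34.5%.

34.5%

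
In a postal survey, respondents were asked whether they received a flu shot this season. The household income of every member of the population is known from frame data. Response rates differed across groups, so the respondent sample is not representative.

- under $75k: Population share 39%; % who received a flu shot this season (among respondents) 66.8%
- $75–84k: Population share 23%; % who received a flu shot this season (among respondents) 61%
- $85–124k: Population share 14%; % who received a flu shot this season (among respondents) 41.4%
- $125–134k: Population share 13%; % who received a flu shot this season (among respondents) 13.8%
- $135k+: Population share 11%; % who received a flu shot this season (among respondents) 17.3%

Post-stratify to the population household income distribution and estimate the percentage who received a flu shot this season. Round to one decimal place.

49.6%

Each cell contributes population-share × respondent value:
  under $75k: 0.39 × 66.8 = 26.052
  $75–84k: 0.23 × 61 = 14.03
  $85–124k: 0.14 × 41.4 = 5.796
  $125–134k: 0.13 × 13.8 = 1.794
  $135k+: 0.11 × 17.3 = 1.903
Post-stratified estimate = 49.575 → 49.6%.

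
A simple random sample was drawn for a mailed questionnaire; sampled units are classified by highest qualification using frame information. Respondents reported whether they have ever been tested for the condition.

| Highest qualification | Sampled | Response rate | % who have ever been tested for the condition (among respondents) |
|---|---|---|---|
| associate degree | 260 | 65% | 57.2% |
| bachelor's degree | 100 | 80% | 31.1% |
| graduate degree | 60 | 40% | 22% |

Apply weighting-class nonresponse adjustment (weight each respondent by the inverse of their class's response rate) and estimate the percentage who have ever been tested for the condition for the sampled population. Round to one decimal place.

Weighting each respondent by the inverse class response rate inflates each class back to its sampled size, so the class weight is n_sampled:
  associate degree: 260 × 57.2 = 14,872
  bachelor's degree: 100 × 31.1 = 3110
  graduate degree: 60 × 22 = 1320
Adjusted estimate = 19,302 / 420 = 45.9571 → 46.0%.

46.0%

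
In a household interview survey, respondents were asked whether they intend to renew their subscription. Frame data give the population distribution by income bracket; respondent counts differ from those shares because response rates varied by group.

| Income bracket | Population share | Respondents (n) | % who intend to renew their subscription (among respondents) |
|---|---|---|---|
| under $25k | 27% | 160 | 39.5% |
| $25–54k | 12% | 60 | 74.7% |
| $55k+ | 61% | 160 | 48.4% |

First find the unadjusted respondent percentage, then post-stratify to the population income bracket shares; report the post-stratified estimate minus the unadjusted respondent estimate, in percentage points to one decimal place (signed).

Unadjusted (pooled respondent) estimate weights by respondent counts:
  (160/380)×39.5 + (60/380)×74.7 + (160/380)×48.4 = 48.8053%
Post-stratifying to population shares instead:
  0.27×39.5 + 0.12×74.7 + 0.61×48.4 = 49.153%
Difference = 49.153 − 48.8053 = 0.3477 pp.

+0.3 percentage points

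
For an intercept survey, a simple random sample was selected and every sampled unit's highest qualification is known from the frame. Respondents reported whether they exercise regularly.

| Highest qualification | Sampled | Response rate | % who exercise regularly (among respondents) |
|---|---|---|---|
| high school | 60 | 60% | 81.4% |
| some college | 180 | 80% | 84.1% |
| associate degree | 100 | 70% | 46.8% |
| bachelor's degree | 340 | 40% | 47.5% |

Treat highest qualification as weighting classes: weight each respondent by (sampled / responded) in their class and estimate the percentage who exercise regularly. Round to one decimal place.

60.1%

Weighting each respondent by the inverse class response rate inflates each class back to its sampled size, so the class weight is n_sampled:
  high school: 60 × 81.4 = 4884
  some college: 180 × 84.1 = 15138
  associate degree: 100 × 46.8 = 4680
  bachelor's degree: 340 × 47.5 = 16,150
Adjusted estimate = 40,852 / 680 = 60.0765 → 60.1%.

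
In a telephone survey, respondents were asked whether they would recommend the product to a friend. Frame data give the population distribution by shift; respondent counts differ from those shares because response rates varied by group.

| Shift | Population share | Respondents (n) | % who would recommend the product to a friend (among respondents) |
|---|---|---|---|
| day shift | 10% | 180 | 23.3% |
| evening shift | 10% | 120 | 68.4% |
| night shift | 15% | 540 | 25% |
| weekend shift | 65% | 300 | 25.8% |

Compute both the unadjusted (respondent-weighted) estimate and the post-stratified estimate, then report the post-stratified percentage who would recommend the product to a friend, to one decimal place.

Naive respondent-only estimate (weights = respondent counts):
  (180/1140)×23.3 + (120/1140)×68.4 + (540/1140)×25 + (300/1140)×25.8 = 29.5105%
Post-stratified estimate weights by population shares:
  0.1×23.3 + 0.1×68.4 + 0.15×25 + 0.65×25.8 = 29.69%

29.7%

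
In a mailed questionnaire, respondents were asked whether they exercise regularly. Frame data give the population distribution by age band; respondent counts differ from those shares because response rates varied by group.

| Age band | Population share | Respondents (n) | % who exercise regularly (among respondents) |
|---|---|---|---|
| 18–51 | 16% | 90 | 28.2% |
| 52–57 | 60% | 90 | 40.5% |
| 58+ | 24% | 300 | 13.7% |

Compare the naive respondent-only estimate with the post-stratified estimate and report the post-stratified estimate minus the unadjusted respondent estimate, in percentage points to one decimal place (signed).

+10.7 percentage points

Without adjustment, the pooled respondent share is:
  (90/480)×28.2 + (90/480)×40.5 + (300/480)×13.7 = 21.4438%
Post-stratified estimate weights by population shares:
  0.16×28.2 + 0.6×40.5 + 0.24×13.7 = 32.1%
Difference = 32.1 − 21.4438 = 10.6562 pp.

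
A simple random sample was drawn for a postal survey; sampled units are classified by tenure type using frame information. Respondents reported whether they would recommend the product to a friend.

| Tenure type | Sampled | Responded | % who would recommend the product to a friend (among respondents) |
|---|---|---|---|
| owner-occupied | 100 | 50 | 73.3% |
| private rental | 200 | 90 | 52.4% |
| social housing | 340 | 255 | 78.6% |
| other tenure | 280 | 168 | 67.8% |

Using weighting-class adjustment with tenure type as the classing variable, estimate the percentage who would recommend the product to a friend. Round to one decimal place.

69.0%

Class response rates: owner-occupied 50/100 = 50%, private rental 90/200 = 45%, social housing 255/340 = 75%, other tenure 168/280 = 60%.
With weight = n_sampled/n_responded per class, the weighted class total is n_sampled:
  owner-occupied: 100 × 73.3 = 7330
  private rental: 200 × 52.4 = 10,480
  social housing: 340 × 78.6 = 26724
  other tenure: 280 × 67.8 = 18,984
Adjusted estimate = 63,518 / 920 = 69.0413 → 69.0%.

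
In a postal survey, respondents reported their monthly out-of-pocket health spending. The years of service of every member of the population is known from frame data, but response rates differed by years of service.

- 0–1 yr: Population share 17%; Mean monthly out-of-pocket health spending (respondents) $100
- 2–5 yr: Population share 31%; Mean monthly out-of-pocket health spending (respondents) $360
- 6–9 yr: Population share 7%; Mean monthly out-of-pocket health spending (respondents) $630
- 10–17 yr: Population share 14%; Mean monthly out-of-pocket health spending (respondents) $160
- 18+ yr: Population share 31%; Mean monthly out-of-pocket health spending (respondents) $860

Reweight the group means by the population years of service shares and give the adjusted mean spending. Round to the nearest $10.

$460

Each cell contributes population-share × respondent value:
  0–1 yr: 0.17 × 100 = 17
  2–5 yr: 0.31 × 360 = 111.6
  6–9 yr: 0.07 × 630 = 44.1
  10–17 yr: 0.14 × 160 = 22.4
  18+ yr: 0.31 × 860 = 266.6
Post-stratified estimate = 461.7 → $460.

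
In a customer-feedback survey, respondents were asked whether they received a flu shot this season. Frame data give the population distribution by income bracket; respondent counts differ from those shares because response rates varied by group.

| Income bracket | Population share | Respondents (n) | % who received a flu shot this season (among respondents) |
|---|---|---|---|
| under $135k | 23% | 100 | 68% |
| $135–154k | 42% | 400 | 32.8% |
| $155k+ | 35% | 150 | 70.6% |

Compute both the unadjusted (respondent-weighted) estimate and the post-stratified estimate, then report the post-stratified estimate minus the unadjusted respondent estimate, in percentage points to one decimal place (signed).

Without adjustment, the pooled respondent share is:
  (100/650)×68 + (400/650)×32.8 + (150/650)×70.6 = 46.9385%
Reweighting by population income bracket shares:
  0.23×68 + 0.42×32.8 + 0.35×70.6 = 54.126%
Difference = 54.126 − 46.9385 = 7.1875 pp.

+7.2 percentage points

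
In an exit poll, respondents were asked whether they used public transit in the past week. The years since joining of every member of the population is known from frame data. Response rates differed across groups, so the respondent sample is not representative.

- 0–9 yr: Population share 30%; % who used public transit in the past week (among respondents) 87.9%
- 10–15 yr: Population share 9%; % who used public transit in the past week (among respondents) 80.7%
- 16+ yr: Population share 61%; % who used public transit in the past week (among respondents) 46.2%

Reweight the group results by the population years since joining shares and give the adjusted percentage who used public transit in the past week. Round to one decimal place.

Each cell contributes population-share × respondent value:
  0–9 yr: 0.3 × 87.9 = 26.37
  10–15 yr: 0.09 × 80.7 = 7.263
  16+ yr: 0.61 × 46.2 = 28.182
Post-stratified estimate = 61.815 → 61.8%.

61.8%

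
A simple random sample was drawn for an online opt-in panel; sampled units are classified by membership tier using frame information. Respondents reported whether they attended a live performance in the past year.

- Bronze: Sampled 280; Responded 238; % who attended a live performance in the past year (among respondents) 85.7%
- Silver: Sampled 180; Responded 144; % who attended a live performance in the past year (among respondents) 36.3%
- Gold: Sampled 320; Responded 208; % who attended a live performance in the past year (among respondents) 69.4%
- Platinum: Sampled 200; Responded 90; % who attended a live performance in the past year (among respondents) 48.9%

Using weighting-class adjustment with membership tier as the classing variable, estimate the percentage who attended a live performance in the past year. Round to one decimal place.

Class response rates: Bronze 238/280 = 85%, Silver 144/180 = 80%, Gold 208/320 = 65%, Platinum 90/200 = 45%.
Each respondent's weight = sampled/responded in their class; summing within a class gives n_sampled, so:
  Bronze: 280 × 85.7 = 23,996
  Silver: 180 × 36.3 = 6534
  Gold: 320 × 69.4 = 22,208
  Platinum: 200 × 48.9 = 9780
Adjusted estimate = 62,518 / 980 = 63.7939 → 63.8%.

63.8%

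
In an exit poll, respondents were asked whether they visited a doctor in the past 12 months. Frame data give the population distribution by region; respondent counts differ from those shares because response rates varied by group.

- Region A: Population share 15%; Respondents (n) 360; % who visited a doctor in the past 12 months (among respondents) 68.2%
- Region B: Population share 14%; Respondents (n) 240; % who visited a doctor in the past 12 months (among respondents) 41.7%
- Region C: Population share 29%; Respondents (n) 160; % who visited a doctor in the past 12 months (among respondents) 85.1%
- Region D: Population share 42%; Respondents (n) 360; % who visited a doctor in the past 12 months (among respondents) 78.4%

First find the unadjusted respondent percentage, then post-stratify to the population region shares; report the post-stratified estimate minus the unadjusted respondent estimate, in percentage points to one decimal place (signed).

Naive respondent-only estimate (weights = respondent counts):
  (360/1120)×68.2 + (240/1120)×41.7 + (160/1120)×85.1 + (360/1120)×78.4 = 68.2143%
Post-stratified estimate weights by population shares:
  0.15×68.2 + 0.14×41.7 + 0.29×85.1 + 0.42×78.4 = 73.675%
Difference = 73.675 − 68.2143 = 5.4607 pp.

+5.5 percentage points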